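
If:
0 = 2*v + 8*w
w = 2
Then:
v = -8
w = 2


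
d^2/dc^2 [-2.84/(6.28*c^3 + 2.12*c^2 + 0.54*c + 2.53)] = ((107.0112*c + 12.0416)*(6.28*c^3 + 2.12*c^2 + 0.54*c + 2.53) - 2.84*(18.84*c^2 + 4.24*c + 0.54)*(37.68*c^2 + 8.48*c + 1.08))/(6.28*c^3 + 2.12*c^2 + 0.54*c + 2.53)^3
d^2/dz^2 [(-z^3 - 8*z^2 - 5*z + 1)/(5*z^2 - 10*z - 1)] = 6*(-210*z^3 - 25*z^2 - 76*z + 49)/(125*z^6 - 750*z^5 + 1425*z^4 - 700*z^3 - 285*z^2 - 30*z - 1)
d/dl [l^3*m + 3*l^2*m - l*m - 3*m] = m*(3*l^2 + 6*l - 1)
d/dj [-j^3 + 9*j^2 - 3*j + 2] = -3*j^2 + 18*j - 3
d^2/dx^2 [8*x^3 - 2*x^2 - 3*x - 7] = 48*x - 4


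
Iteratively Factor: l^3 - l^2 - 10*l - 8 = (l + 2)*(l^2 - 3*l - 4) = (l - 4)*(l + 2)*(l + 1)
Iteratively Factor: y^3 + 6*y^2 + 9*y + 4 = (y + 1)*(y^2 + 5*y + 4) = (y + 1)^2*(y + 4)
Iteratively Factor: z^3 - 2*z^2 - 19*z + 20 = (z - 1)*(z^2 - z - 20) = (z - 1)*(z + 4)*(z - 5)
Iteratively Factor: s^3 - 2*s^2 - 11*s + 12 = (s - 1)*(s^2 - s - 12) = (s - 1)*(s + 3)*(s - 4)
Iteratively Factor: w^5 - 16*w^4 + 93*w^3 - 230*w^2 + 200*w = (w - 5)*(w^4 - 11*w^3 + 38*w^2 - 40*w) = w*(w - 5)*(w^3 - 11*w^2 + 38*w - 40) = w*(w - 5)*(w - 2)*(w^2 - 9*w + 20) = w*(w - 5)*(w - 4)*(w - 2)*(w - 5)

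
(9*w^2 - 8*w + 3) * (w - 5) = 9*w^3 - 53*w^2 + 43*w - 15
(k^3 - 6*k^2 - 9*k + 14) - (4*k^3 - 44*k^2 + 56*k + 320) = -3*k^3 + 38*k^2 - 65*k - 306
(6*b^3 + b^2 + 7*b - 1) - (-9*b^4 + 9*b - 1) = 9*b^4 + 6*b^3 + b^2 - 2*b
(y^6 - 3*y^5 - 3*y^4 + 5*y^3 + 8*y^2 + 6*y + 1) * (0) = 0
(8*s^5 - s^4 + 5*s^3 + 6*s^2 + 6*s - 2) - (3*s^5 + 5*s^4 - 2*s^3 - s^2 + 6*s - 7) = 5*s^5 - 6*s^4 + 7*s^3 + 7*s^2 + 5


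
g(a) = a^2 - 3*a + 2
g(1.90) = -0.09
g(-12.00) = 182.00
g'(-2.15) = -7.30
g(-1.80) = 10.64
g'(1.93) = 0.86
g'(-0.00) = -3.00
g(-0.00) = 2.00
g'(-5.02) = -13.04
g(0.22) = 1.39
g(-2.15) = 13.07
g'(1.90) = 0.80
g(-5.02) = 42.26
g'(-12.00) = -27.00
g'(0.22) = -2.56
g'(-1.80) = -6.60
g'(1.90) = 0.80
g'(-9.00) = -21.00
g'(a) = 2*a - 3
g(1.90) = -0.09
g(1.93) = -0.07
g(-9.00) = 110.00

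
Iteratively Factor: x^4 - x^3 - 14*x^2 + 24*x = (x)*(x^3 - x^2 - 14*x + 24) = x*(x - 3)*(x^2 + 2*x - 8) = x*(x - 3)*(x - 2)*(x + 4)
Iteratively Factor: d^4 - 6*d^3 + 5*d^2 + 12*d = (d - 3)*(d^3 - 3*d^2 - 4*d) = (d - 3)*(d + 1)*(d^2 - 4*d) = (d - 4)*(d - 3)*(d + 1)*(d)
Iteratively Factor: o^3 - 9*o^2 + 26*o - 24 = (o - 3)*(o^2 - 6*o + 8) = (o - 3)*(o - 2)*(o - 4)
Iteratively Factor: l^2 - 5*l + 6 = (l - 2)*(l - 3)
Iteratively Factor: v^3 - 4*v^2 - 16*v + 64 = (v - 4)*(v^2 - 16) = (v - 4)*(v + 4)*(v - 4)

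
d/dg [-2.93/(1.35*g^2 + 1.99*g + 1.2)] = (7.911*g + 5.8307)/(1.35*g^2 + 1.99*g + 1.2)^2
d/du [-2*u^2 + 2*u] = 2 - 4*u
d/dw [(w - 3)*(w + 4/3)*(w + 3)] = 3*w^2 + 8*w/3 - 9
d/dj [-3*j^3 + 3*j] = 3 - 9*j^2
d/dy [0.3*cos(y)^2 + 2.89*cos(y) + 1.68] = -(0.6*cos(y) + 2.89)*sin(y)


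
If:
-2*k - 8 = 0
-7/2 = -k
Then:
No Solution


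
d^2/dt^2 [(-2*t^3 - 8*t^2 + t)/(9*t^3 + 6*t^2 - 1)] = 2*(-540*t^6 + 243*t^5 + 54*t^4 - 480*t^3 - 90*t^2 + 12*t - 8)/(729*t^9 + 1458*t^8 + 972*t^7 - 27*t^6 - 324*t^5 - 108*t^4 + 27*t^3 + 18*t^2 - 1)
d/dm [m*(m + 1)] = 2*m + 1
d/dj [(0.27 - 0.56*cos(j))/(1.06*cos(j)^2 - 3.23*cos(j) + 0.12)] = (-0.5936*cos(j)^2 + 0.5724*cos(j) - 0.8049)*sin(j)/(1.1236*cos(j)^4 - 6.8476*cos(j)^3 + 10.6873*cos(j)^2 - 0.7752*cos(j) + 0.0144)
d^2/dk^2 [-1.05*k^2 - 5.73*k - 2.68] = -2.10000000000000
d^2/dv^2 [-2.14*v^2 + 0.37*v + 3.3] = -4.28000000000000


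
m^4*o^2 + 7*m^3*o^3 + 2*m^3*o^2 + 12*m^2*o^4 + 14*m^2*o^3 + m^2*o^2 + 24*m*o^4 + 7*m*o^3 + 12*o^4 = (m + 3*o)*(m + 4*o)*(m*o + o)^2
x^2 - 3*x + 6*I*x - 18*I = (x - 3)*(x + 6*I)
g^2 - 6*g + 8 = (g - 4)*(g - 2)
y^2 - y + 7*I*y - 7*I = (y - 1)*(y + 7*I)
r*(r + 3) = r^2 + 3*r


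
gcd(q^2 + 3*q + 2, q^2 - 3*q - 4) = q + 1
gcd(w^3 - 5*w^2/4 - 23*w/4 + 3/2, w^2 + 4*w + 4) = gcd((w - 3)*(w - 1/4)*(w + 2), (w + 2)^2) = w + 2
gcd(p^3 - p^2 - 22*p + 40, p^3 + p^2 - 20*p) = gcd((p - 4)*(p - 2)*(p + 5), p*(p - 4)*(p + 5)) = p^2 + p - 20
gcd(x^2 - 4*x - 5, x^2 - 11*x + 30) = x - 5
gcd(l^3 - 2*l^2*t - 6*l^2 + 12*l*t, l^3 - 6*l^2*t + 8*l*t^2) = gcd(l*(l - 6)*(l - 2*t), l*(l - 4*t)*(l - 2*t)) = -l^2 + 2*l*t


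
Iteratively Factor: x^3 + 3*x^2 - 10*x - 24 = (x + 2)*(x^2 + x - 12) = (x - 3)*(x + 2)*(x + 4)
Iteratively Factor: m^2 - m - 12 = (m + 3)*(m - 4)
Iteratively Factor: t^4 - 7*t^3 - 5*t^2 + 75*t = (t + 3)*(t^3 - 10*t^2 + 25*t) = t*(t + 3)*(t^2 - 10*t + 25) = t*(t - 5)*(t + 3)*(t - 5)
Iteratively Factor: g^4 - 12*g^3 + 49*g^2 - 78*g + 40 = (g - 2)*(g^3 - 10*g^2 + 29*g - 20) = (g - 2)*(g - 1)*(g^2 - 9*g + 20) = (g - 4)*(g - 2)*(g - 1)*(g - 5)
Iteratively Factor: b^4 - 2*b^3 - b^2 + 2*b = (b + 1)*(b^3 - 3*b^2 + 2*b) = (b - 2)*(b + 1)*(b^2 - b) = b*(b - 2)*(b + 1)*(b - 1)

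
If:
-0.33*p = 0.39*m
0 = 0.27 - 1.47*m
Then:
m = 0.18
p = -0.22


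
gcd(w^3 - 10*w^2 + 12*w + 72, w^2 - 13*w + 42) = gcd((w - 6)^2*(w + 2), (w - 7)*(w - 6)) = w - 6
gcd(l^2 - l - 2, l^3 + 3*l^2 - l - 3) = l + 1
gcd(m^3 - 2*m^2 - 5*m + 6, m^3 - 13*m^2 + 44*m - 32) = m - 1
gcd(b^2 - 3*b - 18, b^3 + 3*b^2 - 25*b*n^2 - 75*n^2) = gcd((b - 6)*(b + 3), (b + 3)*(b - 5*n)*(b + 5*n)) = b + 3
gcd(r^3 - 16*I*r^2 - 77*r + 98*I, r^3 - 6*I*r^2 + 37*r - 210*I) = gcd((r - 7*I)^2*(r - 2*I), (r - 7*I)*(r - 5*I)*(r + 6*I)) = r - 7*I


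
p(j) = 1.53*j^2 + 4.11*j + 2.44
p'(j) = 3.06*j + 4.11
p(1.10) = 8.81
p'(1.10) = 7.48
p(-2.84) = 3.11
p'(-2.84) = -4.58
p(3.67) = 38.13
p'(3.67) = 15.34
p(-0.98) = -0.12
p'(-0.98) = 1.11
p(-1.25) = -0.31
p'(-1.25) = 0.28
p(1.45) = 11.62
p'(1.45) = 8.55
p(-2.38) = 1.32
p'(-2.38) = -3.17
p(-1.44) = -0.31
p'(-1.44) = -0.30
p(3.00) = 28.54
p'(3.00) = 13.29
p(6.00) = 82.18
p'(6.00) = 22.47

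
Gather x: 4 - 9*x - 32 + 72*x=63*x - 28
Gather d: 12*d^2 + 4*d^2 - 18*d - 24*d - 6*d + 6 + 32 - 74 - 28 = 16*d^2 - 48*d - 64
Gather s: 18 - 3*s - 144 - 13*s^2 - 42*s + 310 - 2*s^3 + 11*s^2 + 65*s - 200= -2*s^3 - 2*s^2 + 20*s - 16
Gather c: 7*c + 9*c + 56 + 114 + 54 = 16*c + 224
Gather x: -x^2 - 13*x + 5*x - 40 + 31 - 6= -x^2 - 8*x - 15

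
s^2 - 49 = (s - 7)*(s + 7)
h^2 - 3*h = h*(h - 3)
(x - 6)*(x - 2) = x^2 - 8*x + 12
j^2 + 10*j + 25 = (j + 5)^2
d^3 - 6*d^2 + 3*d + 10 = (d - 5)*(d - 2)*(d + 1)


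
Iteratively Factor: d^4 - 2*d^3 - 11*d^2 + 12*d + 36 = (d + 2)*(d^3 - 4*d^2 - 3*d + 18) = (d + 2)^2*(d^2 - 6*d + 9) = (d - 3)*(d + 2)^2*(d - 3)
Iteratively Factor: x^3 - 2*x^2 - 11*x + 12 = (x - 1)*(x^2 - x - 12) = (x - 4)*(x - 1)*(x + 3)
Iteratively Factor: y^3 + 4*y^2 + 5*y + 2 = (y + 1)*(y^2 + 3*y + 2) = (y + 1)*(y + 2)*(y + 1)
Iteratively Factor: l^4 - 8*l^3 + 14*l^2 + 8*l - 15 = (l - 3)*(l^3 - 5*l^2 - l + 5) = (l - 3)*(l - 1)*(l^2 - 4*l - 5) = (l - 3)*(l - 1)*(l + 1)*(l - 5)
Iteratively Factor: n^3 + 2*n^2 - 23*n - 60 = (n - 5)*(n^2 + 7*n + 12) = (n - 5)*(n + 3)*(n + 4)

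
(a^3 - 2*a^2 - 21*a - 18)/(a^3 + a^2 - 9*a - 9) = (a - 6)/(a - 3)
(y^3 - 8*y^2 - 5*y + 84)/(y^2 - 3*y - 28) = (y^2 - y - 12)/(y + 4)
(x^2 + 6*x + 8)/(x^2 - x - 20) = (x + 2)/(x - 5)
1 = 1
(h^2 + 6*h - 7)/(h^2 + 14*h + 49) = (h - 1)/(h + 7)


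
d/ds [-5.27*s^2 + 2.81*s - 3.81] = 2.81 - 10.54*s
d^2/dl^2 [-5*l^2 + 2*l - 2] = -10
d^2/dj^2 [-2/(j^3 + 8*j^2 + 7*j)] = 4*(j*(3*j + 8)*(j^2 + 8*j + 7) - (3*j^2 + 16*j + 7)^2)/(j^3*(j^2 + 8*j + 7)^3)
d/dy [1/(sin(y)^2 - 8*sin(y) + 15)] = 2*(4 - sin(y))*cos(y)/(sin(y)^2 - 8*sin(y) + 15)^2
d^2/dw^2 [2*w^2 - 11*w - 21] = 4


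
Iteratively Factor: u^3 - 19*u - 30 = (u + 2)*(u^2 - 2*u - 15) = (u - 5)*(u + 2)*(u + 3)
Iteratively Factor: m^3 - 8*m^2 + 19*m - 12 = (m - 4)*(m^2 - 4*m + 3) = (m - 4)*(m - 3)*(m - 1)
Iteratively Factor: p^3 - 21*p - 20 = (p + 4)*(p^2 - 4*p - 5) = (p - 5)*(p + 4)*(p + 1)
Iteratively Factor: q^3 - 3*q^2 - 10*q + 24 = (q - 2)*(q^2 - q - 12) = (q - 2)*(q + 3)*(q - 4)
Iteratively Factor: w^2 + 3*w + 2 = (w + 2)*(w + 1)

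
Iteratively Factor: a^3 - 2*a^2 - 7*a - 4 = (a + 1)*(a^2 - 3*a - 4) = (a + 1)^2*(a - 4)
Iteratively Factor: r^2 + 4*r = (r)*(r + 4)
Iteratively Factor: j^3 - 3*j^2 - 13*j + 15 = (j - 1)*(j^2 - 2*j - 15) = (j - 1)*(j + 3)*(j - 5)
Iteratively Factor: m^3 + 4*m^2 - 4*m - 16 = (m + 2)*(m^2 + 2*m - 8) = (m - 2)*(m + 2)*(m + 4)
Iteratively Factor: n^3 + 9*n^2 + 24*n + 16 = (n + 4)*(n^2 + 5*n + 4) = (n + 4)^2*(n + 1)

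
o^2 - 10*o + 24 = (o - 6)*(o - 4)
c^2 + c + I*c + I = (c + 1)*(c + I)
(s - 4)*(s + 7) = s^2 + 3*s - 28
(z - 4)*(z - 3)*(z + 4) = z^3 - 3*z^2 - 16*z + 48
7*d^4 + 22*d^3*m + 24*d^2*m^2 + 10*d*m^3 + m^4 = (d + m)^3*(7*d + m)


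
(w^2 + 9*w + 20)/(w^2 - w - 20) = (w + 5)/(w - 5)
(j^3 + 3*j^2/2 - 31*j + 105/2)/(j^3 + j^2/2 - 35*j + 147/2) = (2*j - 5)/(2*j - 7)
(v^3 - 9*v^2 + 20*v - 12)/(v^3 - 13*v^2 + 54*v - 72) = (v^2 - 3*v + 2)/(v^2 - 7*v + 12)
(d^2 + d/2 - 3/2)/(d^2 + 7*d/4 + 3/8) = 4*(d - 1)/(4*d + 1)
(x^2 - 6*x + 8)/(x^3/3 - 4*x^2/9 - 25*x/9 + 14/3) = 9*(x - 4)/(3*x^2 + 2*x - 21)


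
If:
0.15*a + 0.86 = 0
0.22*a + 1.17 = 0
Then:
No Solution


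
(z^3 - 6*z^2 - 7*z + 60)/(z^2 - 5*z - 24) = (z^2 - 9*z + 20)/(z - 8)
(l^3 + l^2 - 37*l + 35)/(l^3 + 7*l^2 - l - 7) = (l - 5)/(l + 1)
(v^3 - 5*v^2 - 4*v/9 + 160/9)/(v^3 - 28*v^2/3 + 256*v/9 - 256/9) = (3*v + 5)/(3*v - 8)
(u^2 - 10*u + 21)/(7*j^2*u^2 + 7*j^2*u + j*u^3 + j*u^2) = (u^2 - 10*u + 21)/(j*u*(7*j*u + 7*j + u^2 + u))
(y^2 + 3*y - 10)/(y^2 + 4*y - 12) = (y + 5)/(y + 6)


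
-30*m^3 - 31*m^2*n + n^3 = (-6*m + n)*(m + n)*(5*m + n)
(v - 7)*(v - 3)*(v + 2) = v^3 - 8*v^2 + v + 42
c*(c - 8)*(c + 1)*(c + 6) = c^4 - c^3 - 50*c^2 - 48*c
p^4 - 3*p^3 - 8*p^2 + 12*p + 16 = (p - 4)*(p - 2)*(p + 1)*(p + 2)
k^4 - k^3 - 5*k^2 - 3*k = k*(k - 3)*(k + 1)^2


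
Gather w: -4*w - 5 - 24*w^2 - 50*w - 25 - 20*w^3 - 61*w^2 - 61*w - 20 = -20*w^3 - 85*w^2 - 115*w - 50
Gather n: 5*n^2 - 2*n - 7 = 5*n^2 - 2*n - 7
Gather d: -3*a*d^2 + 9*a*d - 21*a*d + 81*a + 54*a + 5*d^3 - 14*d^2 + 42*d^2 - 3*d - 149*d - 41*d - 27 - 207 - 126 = 135*a + 5*d^3 + d^2*(28 - 3*a) + d*(-12*a - 193) - 360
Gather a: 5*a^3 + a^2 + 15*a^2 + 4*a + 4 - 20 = 5*a^3 + 16*a^2 + 4*a - 16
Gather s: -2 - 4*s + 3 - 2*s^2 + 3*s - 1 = -2*s^2 - s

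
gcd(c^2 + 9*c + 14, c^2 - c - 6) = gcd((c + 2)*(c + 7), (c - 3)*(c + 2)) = c + 2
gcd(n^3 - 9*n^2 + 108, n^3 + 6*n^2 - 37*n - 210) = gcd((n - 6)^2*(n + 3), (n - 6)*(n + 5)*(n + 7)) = n - 6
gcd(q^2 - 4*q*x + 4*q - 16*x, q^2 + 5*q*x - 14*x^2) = 1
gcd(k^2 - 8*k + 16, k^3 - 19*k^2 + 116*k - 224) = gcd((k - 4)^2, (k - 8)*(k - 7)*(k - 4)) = k - 4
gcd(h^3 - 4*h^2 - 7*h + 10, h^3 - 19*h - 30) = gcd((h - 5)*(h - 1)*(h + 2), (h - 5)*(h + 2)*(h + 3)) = h^2 - 3*h - 10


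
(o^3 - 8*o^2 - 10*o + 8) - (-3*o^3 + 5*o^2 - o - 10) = 4*o^3 - 13*o^2 - 9*o + 18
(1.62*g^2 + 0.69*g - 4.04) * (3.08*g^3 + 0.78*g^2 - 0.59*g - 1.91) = 4.9896*g^5 + 3.3888*g^4 - 12.8608*g^3 - 6.6525*g^2 + 1.0657*g + 7.7164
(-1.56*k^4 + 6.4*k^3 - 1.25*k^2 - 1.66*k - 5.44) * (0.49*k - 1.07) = -0.7644*k^5 + 4.8052*k^4 - 7.4605*k^3 + 0.5241*k^2 - 0.8894*k + 5.8208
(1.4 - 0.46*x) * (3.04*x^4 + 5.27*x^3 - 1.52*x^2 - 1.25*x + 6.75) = -1.3984*x^5 + 1.8318*x^4 + 8.0772*x^3 - 1.553*x^2 - 4.855*x + 9.45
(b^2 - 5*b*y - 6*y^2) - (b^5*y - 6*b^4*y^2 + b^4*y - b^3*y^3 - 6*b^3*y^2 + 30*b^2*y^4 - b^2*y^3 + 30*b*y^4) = -b^5*y + 6*b^4*y^2 - b^4*y + b^3*y^3 + 6*b^3*y^2 - 30*b^2*y^4 + b^2*y^3 + b^2 - 30*b*y^4 - 5*b*y - 6*y^2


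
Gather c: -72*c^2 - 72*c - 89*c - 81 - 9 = -72*c^2 - 161*c - 90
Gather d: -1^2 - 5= -6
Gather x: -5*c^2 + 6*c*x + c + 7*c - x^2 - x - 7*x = -5*c^2 + 8*c - x^2 + x*(6*c - 8)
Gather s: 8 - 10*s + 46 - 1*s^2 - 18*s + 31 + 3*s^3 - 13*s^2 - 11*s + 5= 3*s^3 - 14*s^2 - 39*s + 90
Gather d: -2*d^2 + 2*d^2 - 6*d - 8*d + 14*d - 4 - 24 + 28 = 0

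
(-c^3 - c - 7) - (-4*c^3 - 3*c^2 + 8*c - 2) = 3*c^3 + 3*c^2 - 9*c - 5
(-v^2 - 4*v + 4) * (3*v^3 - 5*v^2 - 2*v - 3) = -3*v^5 - 7*v^4 + 34*v^3 - 9*v^2 + 4*v - 12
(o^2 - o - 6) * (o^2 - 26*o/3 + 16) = o^4 - 29*o^3/3 + 56*o^2/3 + 36*o - 96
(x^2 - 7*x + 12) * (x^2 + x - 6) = x^4 - 6*x^3 - x^2 + 54*x - 72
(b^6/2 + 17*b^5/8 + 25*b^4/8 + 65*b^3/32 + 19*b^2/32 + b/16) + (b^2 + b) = b^6/2 + 17*b^5/8 + 25*b^4/8 + 65*b^3/32 + 51*b^2/32 + 17*b/16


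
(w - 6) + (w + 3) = 2*w - 3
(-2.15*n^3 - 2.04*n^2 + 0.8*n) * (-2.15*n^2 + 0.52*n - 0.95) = 4.6225*n^5 + 3.268*n^4 - 0.7383*n^3 + 2.354*n^2 - 0.76*n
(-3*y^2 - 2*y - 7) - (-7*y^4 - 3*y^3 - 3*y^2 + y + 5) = 7*y^4 + 3*y^3 - 3*y - 12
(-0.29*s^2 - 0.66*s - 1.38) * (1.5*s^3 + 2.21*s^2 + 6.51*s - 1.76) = -0.435*s^5 - 1.6309*s^4 - 5.4165*s^3 - 6.836*s^2 - 7.8222*s + 2.4288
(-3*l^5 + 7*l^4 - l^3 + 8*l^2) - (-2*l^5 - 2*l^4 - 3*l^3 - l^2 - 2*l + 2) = -l^5 + 9*l^4 + 2*l^3 + 9*l^2 + 2*l - 2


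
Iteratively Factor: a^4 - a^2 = (a - 1)*(a^3 + a^2) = a*(a - 1)*(a^2 + a) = a*(a - 1)*(a + 1)*(a)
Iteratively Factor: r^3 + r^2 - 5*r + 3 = (r - 1)*(r^2 + 2*r - 3) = (r - 1)^2*(r + 3)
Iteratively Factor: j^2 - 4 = (j - 2)*(j + 2)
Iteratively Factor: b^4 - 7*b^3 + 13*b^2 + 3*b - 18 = (b - 3)*(b^3 - 4*b^2 + b + 6) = (b - 3)^2*(b^2 - b - 2) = (b - 3)^2*(b - 2)*(b + 1)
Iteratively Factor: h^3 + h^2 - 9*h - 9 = (h + 3)*(h^2 - 2*h - 3) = (h - 3)*(h + 3)*(h + 1)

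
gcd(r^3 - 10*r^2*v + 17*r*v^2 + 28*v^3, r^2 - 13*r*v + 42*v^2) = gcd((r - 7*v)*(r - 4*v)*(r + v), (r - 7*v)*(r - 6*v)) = r - 7*v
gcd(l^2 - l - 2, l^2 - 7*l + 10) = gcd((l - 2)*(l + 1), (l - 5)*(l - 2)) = l - 2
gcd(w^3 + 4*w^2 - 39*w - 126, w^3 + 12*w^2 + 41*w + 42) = w^2 + 10*w + 21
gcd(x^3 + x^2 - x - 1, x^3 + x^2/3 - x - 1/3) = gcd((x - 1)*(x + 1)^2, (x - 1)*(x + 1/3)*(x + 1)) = x^2 - 1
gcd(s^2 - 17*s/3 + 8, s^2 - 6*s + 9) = s - 3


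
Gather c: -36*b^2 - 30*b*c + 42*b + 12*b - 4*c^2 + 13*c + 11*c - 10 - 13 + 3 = -36*b^2 + 54*b - 4*c^2 + c*(24 - 30*b) - 20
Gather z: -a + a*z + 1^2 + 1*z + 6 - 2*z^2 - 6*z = -a - 2*z^2 + z*(a - 5) + 7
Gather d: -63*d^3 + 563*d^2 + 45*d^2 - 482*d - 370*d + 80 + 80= -63*d^3 + 608*d^2 - 852*d + 160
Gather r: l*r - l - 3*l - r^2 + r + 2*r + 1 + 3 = -4*l - r^2 + r*(l + 3) + 4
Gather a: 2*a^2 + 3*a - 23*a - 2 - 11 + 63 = 2*a^2 - 20*a + 50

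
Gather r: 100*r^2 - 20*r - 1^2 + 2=100*r^2 - 20*r + 1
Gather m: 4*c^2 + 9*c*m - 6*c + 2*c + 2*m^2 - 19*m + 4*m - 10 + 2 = 4*c^2 - 4*c + 2*m^2 + m*(9*c - 15) - 8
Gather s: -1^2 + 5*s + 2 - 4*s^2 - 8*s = -4*s^2 - 3*s + 1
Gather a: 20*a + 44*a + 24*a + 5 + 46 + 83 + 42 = 88*a + 176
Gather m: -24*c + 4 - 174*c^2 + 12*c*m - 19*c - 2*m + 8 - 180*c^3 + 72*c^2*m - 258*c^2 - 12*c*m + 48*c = -180*c^3 - 432*c^2 + 5*c + m*(72*c^2 - 2) + 12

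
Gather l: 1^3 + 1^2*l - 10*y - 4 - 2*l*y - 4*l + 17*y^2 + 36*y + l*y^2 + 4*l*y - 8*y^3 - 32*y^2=l*(y^2 + 2*y - 3) - 8*y^3 - 15*y^2 + 26*y - 3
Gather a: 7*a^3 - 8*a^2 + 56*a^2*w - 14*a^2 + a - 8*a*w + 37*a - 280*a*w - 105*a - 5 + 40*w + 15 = 7*a^3 + a^2*(56*w - 22) + a*(-288*w - 67) + 40*w + 10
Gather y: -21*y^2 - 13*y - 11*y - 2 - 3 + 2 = -21*y^2 - 24*y - 3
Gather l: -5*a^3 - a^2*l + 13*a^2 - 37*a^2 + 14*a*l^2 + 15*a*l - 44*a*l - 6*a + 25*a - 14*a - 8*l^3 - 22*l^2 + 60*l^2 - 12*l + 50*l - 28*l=-5*a^3 - 24*a^2 + 5*a - 8*l^3 + l^2*(14*a + 38) + l*(-a^2 - 29*a + 10)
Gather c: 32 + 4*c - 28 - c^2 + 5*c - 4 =-c^2 + 9*c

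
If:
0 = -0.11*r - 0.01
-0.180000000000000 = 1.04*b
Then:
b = -0.17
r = -0.09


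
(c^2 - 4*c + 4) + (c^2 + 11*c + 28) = 2*c^2 + 7*c + 32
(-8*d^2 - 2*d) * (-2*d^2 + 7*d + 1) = 16*d^4 - 52*d^3 - 22*d^2 - 2*d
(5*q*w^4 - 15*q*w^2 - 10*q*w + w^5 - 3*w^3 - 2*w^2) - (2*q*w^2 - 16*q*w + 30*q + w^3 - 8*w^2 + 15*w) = 5*q*w^4 - 17*q*w^2 + 6*q*w - 30*q + w^5 - 4*w^3 + 6*w^2 - 15*w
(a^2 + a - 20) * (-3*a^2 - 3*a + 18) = -3*a^4 - 6*a^3 + 75*a^2 + 78*a - 360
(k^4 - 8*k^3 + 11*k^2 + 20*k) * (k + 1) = k^5 - 7*k^4 + 3*k^3 + 31*k^2 + 20*k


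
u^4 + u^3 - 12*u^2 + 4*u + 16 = (u - 2)^2*(u + 1)*(u + 4)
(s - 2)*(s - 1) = s^2 - 3*s + 2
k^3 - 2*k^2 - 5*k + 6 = (k - 3)*(k - 1)*(k + 2)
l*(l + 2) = l^2 + 2*l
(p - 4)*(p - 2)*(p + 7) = p^3 + p^2 - 34*p + 56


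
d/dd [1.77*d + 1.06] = 1.77000000000000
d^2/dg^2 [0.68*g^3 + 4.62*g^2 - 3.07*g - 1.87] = 4.08*g + 9.24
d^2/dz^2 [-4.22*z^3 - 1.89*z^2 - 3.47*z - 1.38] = -25.32*z - 3.78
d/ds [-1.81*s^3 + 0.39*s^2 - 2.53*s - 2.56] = -5.43*s^2 + 0.78*s - 2.53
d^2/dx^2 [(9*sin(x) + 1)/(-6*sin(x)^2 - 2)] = 3*(27*sin(x)^5 + 12*sin(x)^4 - 108*sin(x)^3 - 22*sin(x)^2 + 57*sin(x) + 2)/(2*(3*sin(x)^2 + 1)^3)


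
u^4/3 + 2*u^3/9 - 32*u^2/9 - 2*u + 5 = (u/3 + 1)*(u - 3)*(u - 1)*(u + 5/3)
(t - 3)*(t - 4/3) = t^2 - 13*t/3 + 4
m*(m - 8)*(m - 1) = m^3 - 9*m^2 + 8*m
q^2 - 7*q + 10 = (q - 5)*(q - 2)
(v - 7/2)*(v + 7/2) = v^2 - 49/4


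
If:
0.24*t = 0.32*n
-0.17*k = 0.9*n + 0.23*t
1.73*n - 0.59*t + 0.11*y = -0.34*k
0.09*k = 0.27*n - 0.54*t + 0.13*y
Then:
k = 0.00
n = 0.00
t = 0.00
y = 0.00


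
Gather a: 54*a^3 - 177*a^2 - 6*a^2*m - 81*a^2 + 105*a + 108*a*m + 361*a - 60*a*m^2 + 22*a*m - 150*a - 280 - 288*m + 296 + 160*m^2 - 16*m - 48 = 54*a^3 + a^2*(-6*m - 258) + a*(-60*m^2 + 130*m + 316) + 160*m^2 - 304*m - 32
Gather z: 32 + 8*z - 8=8*z + 24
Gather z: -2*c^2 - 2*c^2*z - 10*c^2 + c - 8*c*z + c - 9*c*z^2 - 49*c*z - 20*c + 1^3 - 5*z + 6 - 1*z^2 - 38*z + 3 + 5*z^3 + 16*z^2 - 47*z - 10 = -12*c^2 - 18*c + 5*z^3 + z^2*(15 - 9*c) + z*(-2*c^2 - 57*c - 90)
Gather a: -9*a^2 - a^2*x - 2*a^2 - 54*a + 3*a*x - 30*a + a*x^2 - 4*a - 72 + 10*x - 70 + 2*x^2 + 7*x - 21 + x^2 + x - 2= a^2*(-x - 11) + a*(x^2 + 3*x - 88) + 3*x^2 + 18*x - 165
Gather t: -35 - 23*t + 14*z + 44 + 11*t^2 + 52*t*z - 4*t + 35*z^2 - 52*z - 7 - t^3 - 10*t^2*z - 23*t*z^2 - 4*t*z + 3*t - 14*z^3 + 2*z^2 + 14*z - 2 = -t^3 + t^2*(11 - 10*z) + t*(-23*z^2 + 48*z - 24) - 14*z^3 + 37*z^2 - 24*z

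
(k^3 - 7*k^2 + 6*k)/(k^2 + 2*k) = (k^2 - 7*k + 6)/(k + 2)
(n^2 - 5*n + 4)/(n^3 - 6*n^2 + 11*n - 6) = (n - 4)/(n^2 - 5*n + 6)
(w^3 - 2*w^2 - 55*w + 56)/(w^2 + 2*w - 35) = (w^2 - 9*w + 8)/(w - 5)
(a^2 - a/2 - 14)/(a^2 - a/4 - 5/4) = 2*(-2*a^2 + a + 28)/(-4*a^2 + a + 5)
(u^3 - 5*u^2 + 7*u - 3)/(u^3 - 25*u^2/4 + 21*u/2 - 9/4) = 4*(u^2 - 2*u + 1)/(4*u^2 - 13*u + 3)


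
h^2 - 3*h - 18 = (h - 6)*(h + 3)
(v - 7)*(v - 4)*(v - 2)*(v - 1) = v^4 - 14*v^3 + 63*v^2 - 106*v + 56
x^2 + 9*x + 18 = (x + 3)*(x + 6)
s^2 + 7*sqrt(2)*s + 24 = (s + 3*sqrt(2))*(s + 4*sqrt(2))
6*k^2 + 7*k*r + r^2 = (k + r)*(6*k + r)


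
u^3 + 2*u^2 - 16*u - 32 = (u - 4)*(u + 2)*(u + 4)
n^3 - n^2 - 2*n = n*(n - 2)*(n + 1)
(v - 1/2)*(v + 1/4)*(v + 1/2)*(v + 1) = v^4 + 5*v^3/4 - 5*v/16 - 1/16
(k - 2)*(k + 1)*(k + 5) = k^3 + 4*k^2 - 7*k - 10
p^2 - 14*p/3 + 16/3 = (p - 8/3)*(p - 2)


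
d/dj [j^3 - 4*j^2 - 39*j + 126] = 3*j^2 - 8*j - 39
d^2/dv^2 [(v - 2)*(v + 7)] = 2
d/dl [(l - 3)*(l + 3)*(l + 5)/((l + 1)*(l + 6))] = (l^4 + 14*l^3 + 62*l^2 + 150*l + 261)/(l^4 + 14*l^3 + 61*l^2 + 84*l + 36)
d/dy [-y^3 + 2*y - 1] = 2 - 3*y^2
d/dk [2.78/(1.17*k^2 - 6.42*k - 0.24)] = (17.8476 - 6.5052*k)/(-1.17*k^2 + 6.42*k + 0.24)^2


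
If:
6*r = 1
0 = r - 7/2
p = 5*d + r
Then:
No Solution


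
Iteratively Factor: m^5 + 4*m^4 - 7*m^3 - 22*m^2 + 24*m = (m - 2)*(m^4 + 6*m^3 + 5*m^2 - 12*m) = (m - 2)*(m + 3)*(m^3 + 3*m^2 - 4*m) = (m - 2)*(m - 1)*(m + 3)*(m^2 + 4*m) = (m - 2)*(m - 1)*(m + 3)*(m + 4)*(m)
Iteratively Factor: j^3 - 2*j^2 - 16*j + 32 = (j - 4)*(j^2 + 2*j - 8) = (j - 4)*(j + 4)*(j - 2)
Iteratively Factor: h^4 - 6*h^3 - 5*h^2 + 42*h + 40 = (h + 1)*(h^3 - 7*h^2 + 2*h + 40) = (h + 1)*(h + 2)*(h^2 - 9*h + 20) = (h - 5)*(h + 1)*(h + 2)*(h - 4)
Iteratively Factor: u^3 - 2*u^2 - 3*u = (u - 3)*(u^2 + u) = (u - 3)*(u + 1)*(u)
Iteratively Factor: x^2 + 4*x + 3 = (x + 3)*(x + 1)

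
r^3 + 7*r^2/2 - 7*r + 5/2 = (r - 1)*(r - 1/2)*(r + 5)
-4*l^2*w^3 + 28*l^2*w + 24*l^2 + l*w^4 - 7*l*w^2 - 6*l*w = (-4*l + w)*(w - 3)*(w + 2)*(l*w + l)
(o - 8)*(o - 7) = o^2 - 15*o + 56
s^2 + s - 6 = (s - 2)*(s + 3)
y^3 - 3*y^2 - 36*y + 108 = (y - 6)*(y - 3)*(y + 6)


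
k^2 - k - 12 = (k - 4)*(k + 3)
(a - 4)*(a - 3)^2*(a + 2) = a^4 - 8*a^3 + 13*a^2 + 30*a - 72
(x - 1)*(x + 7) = x^2 + 6*x - 7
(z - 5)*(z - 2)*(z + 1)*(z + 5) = z^4 - z^3 - 27*z^2 + 25*z + 50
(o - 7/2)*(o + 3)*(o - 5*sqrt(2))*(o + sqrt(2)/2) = o^4 - 9*sqrt(2)*o^3/2 - o^3/2 - 31*o^2/2 + 9*sqrt(2)*o^2/4 + 5*o/2 + 189*sqrt(2)*o/4 + 105/2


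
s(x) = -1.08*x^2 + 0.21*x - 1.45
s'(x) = 0.21 - 2.16*x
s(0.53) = -1.64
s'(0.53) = -0.93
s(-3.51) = -15.49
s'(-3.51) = 7.79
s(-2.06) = -6.47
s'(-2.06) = 4.66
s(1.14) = -2.61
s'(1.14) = -2.25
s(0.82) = -2.00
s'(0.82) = -1.56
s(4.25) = -20.06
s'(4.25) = -8.97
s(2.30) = -6.68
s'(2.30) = -4.76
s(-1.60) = -4.55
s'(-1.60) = 3.67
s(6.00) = -39.07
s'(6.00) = -12.75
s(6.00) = -39.07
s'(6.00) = -12.75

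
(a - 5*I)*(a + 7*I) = a^2 + 2*I*a + 35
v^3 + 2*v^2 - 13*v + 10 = (v - 2)*(v - 1)*(v + 5)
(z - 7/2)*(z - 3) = z^2 - 13*z/2 + 21/2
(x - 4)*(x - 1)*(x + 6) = x^3 + x^2 - 26*x + 24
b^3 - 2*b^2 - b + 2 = (b - 2)*(b - 1)*(b + 1)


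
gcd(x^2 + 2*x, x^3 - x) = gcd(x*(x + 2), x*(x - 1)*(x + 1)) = x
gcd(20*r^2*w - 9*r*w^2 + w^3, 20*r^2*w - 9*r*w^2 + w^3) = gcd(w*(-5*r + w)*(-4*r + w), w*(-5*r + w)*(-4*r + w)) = 20*r^2*w - 9*r*w^2 + w^3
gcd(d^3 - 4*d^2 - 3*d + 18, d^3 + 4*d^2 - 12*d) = 1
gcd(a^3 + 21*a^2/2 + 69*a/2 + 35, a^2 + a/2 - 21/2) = a + 7/2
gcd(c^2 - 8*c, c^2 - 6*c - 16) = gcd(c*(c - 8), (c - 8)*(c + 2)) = c - 8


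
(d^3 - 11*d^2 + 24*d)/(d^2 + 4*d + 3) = d*(d^2 - 11*d + 24)/(d^2 + 4*d + 3)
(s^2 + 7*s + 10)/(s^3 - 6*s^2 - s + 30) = (s + 5)/(s^2 - 8*s + 15)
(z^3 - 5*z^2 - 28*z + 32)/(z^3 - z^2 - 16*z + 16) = (z - 8)/(z - 4)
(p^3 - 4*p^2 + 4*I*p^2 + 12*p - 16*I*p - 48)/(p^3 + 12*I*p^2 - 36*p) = (p^2 - 2*p*(2 + I) + 8*I)/(p*(p + 6*I))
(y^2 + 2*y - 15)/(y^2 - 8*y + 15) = (y + 5)/(y - 5)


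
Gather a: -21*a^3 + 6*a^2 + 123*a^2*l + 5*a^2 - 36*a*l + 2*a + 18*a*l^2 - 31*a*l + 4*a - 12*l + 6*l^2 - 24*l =-21*a^3 + a^2*(123*l + 11) + a*(18*l^2 - 67*l + 6) + 6*l^2 - 36*l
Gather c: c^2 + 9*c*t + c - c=c^2 + 9*c*t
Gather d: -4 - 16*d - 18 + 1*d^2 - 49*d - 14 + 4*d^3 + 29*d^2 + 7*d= 4*d^3 + 30*d^2 - 58*d - 36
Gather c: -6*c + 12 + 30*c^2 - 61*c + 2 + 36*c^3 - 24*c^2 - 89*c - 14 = 36*c^3 + 6*c^2 - 156*c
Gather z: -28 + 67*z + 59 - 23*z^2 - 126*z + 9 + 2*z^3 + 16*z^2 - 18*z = 2*z^3 - 7*z^2 - 77*z + 40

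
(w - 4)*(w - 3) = w^2 - 7*w + 12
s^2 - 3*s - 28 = (s - 7)*(s + 4)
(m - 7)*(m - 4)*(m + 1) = m^3 - 10*m^2 + 17*m + 28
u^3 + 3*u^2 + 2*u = u*(u + 1)*(u + 2)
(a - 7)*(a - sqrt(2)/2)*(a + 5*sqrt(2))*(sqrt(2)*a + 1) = sqrt(2)*a^4 - 7*sqrt(2)*a^3 + 10*a^3 - 70*a^2 - sqrt(2)*a^2/2 - 5*a + 7*sqrt(2)*a/2 + 35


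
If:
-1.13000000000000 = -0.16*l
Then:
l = 7.06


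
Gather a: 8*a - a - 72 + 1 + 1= 7*a - 70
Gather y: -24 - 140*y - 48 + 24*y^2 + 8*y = 24*y^2 - 132*y - 72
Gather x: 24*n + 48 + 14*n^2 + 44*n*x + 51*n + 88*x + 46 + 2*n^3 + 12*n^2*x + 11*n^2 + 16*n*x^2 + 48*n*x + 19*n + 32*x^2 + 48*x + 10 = 2*n^3 + 25*n^2 + 94*n + x^2*(16*n + 32) + x*(12*n^2 + 92*n + 136) + 104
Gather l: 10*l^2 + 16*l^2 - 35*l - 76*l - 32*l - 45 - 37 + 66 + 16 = 26*l^2 - 143*l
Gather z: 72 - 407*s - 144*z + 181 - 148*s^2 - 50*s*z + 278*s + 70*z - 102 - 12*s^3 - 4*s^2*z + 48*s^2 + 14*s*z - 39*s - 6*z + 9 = -12*s^3 - 100*s^2 - 168*s + z*(-4*s^2 - 36*s - 80) + 160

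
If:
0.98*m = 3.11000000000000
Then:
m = 3.17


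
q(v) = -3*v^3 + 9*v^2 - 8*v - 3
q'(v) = -9*v^2 + 18*v - 8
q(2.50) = -13.62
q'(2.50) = -19.25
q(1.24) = -4.80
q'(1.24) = 0.48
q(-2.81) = 157.11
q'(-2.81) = -129.64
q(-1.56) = 42.77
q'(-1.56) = -57.98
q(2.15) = -8.41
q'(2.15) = -10.90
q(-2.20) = 90.10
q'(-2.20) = -91.16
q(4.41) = -120.55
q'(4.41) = -103.65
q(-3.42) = 249.63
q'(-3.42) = -174.83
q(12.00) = -3987.00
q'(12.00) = -1088.00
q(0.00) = -3.00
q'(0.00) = -8.00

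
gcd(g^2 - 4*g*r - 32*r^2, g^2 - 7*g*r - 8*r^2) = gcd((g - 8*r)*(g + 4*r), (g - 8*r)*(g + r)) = -g + 8*r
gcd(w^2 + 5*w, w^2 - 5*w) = w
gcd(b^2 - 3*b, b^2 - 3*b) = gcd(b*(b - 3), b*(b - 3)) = b^2 - 3*b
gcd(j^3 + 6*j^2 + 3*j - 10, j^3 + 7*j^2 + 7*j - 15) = j^2 + 4*j - 5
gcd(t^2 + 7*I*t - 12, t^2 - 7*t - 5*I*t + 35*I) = 1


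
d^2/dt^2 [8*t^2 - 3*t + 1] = 16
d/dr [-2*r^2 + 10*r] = 10 - 4*r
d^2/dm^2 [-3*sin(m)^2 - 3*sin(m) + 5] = 3*sin(m) - 6*cos(2*m)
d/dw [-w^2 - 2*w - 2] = -2*w - 2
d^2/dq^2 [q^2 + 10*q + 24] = 2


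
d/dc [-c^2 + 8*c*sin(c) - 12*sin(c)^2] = 8*c*cos(c) - 2*c + 8*sin(c) - 12*sin(2*c)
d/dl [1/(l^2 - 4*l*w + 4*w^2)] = 2*(-l + 2*w)/(l^2 - 4*l*w + 4*w^2)^2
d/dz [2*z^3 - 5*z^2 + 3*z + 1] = 6*z^2 - 10*z + 3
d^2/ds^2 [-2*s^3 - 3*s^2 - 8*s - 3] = -12*s - 6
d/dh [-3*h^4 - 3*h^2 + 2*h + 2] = -12*h^3 - 6*h + 2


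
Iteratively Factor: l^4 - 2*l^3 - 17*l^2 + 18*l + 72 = (l + 3)*(l^3 - 5*l^2 - 2*l + 24) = (l + 2)*(l + 3)*(l^2 - 7*l + 12) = (l - 3)*(l + 2)*(l + 3)*(l - 4)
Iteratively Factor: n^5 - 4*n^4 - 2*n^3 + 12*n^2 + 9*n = (n + 1)*(n^4 - 5*n^3 + 3*n^2 + 9*n) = (n - 3)*(n + 1)*(n^3 - 2*n^2 - 3*n) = (n - 3)*(n + 1)^2*(n^2 - 3*n) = (n - 3)^2*(n + 1)^2*(n)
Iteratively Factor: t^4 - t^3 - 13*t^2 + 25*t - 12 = (t + 4)*(t^3 - 5*t^2 + 7*t - 3) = (t - 1)*(t + 4)*(t^2 - 4*t + 3) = (t - 3)*(t - 1)*(t + 4)*(t - 1)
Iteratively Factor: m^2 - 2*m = (m)*(m - 2)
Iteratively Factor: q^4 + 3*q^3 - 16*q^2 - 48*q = (q - 4)*(q^3 + 7*q^2 + 12*q) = (q - 4)*(q + 3)*(q^2 + 4*q) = q*(q - 4)*(q + 3)*(q + 4)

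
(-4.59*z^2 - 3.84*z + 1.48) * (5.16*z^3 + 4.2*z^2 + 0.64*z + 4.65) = -23.6844*z^5 - 39.0924*z^4 - 11.4288*z^3 - 17.5851*z^2 - 16.9088*z + 6.882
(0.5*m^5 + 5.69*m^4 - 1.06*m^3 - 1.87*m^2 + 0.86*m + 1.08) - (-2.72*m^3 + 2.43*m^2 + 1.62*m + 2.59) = 0.5*m^5 + 5.69*m^4 + 1.66*m^3 - 4.3*m^2 - 0.76*m - 1.51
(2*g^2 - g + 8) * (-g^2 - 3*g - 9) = -2*g^4 - 5*g^3 - 23*g^2 - 15*g - 72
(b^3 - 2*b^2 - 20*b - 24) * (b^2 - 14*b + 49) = b^5 - 16*b^4 + 57*b^3 + 158*b^2 - 644*b - 1176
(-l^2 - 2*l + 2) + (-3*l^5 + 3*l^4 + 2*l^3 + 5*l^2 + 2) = -3*l^5 + 3*l^4 + 2*l^3 + 4*l^2 - 2*l + 4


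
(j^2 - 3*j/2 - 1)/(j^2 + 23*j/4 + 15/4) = 2*(2*j^2 - 3*j - 2)/(4*j^2 + 23*j + 15)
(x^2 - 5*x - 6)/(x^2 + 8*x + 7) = (x - 6)/(x + 7)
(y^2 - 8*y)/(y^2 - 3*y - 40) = y/(y + 5)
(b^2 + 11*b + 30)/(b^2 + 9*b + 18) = (b + 5)/(b + 3)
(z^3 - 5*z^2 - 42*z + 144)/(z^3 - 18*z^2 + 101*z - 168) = (z + 6)/(z - 7)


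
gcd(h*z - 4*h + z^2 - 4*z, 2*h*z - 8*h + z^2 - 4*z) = z - 4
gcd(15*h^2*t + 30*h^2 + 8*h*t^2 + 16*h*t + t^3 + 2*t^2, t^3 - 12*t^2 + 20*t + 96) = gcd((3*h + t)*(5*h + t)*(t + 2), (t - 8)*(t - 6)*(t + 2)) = t + 2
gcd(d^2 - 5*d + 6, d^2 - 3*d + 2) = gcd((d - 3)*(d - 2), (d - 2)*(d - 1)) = d - 2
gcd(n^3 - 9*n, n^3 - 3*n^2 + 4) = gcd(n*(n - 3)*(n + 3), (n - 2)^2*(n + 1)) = 1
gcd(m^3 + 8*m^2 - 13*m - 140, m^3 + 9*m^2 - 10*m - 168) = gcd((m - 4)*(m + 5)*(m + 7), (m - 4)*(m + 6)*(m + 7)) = m^2 + 3*m - 28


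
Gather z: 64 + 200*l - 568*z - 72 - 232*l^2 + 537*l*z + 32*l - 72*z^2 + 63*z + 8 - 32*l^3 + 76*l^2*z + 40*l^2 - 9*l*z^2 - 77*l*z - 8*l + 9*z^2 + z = -32*l^3 - 192*l^2 + 224*l + z^2*(-9*l - 63) + z*(76*l^2 + 460*l - 504)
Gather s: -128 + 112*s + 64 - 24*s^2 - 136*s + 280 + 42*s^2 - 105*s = 18*s^2 - 129*s + 216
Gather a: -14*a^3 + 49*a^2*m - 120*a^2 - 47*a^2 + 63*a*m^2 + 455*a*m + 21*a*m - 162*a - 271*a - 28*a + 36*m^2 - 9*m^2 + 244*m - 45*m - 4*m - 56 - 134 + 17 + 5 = -14*a^3 + a^2*(49*m - 167) + a*(63*m^2 + 476*m - 461) + 27*m^2 + 195*m - 168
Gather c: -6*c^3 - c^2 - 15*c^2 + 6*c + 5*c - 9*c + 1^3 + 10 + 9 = -6*c^3 - 16*c^2 + 2*c + 20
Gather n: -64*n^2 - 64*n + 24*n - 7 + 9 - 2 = -64*n^2 - 40*n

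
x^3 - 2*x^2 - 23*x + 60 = (x - 4)*(x - 3)*(x + 5)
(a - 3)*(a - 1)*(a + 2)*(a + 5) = a^4 + 3*a^3 - 15*a^2 - 19*a + 30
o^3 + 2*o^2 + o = o*(o + 1)^2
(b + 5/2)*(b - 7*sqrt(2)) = b^2 - 7*sqrt(2)*b + 5*b/2 - 35*sqrt(2)/2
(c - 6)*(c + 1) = c^2 - 5*c - 6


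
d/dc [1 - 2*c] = -2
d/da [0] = 0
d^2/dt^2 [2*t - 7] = 0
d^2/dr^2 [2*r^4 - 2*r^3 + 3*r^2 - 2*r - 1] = 24*r^2 - 12*r + 6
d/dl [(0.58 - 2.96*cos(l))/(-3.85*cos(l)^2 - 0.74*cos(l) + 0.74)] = (11.396*cos(l)^2 - 4.466*cos(l) + 1.7612)*sin(l)/(14.8225*cos(l)^4 + 5.698*cos(l)^3 - 5.1504*cos(l)^2 - 1.0952*cos(l) + 0.5476)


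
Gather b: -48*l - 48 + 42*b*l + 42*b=b*(42*l + 42) - 48*l - 48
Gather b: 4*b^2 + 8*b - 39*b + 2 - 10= 4*b^2 - 31*b - 8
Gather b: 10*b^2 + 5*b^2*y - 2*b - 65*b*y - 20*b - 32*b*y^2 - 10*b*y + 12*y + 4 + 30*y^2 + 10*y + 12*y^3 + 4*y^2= b^2*(5*y + 10) + b*(-32*y^2 - 75*y - 22) + 12*y^3 + 34*y^2 + 22*y + 4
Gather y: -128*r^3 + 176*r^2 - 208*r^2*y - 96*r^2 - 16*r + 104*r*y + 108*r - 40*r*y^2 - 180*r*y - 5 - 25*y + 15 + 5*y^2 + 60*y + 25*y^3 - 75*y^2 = -128*r^3 + 80*r^2 + 92*r + 25*y^3 + y^2*(-40*r - 70) + y*(-208*r^2 - 76*r + 35) + 10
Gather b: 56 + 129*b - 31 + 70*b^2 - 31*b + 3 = 70*b^2 + 98*b + 28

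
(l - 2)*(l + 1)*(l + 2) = l^3 + l^2 - 4*l - 4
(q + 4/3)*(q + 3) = q^2 + 13*q/3 + 4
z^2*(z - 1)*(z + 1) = z^4 - z^2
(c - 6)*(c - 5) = c^2 - 11*c + 30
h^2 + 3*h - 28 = (h - 4)*(h + 7)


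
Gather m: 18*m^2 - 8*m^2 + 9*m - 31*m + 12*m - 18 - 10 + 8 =10*m^2 - 10*m - 20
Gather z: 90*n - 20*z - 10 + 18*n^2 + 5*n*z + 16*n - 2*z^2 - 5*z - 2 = 18*n^2 + 106*n - 2*z^2 + z*(5*n - 25) - 12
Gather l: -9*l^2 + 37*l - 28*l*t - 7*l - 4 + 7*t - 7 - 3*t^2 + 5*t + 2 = -9*l^2 + l*(30 - 28*t) - 3*t^2 + 12*t - 9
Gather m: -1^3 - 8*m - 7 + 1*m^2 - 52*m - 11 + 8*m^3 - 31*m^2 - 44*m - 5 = 8*m^3 - 30*m^2 - 104*m - 24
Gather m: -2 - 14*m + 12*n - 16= -14*m + 12*n - 18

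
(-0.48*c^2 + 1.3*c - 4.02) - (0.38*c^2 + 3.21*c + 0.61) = -0.86*c^2 - 1.91*c - 4.63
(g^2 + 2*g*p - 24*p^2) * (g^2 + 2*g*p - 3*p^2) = g^4 + 4*g^3*p - 23*g^2*p^2 - 54*g*p^3 + 72*p^4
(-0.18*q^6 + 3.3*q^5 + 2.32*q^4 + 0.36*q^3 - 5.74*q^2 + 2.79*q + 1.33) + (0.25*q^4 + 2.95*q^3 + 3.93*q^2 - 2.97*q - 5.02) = -0.18*q^6 + 3.3*q^5 + 2.57*q^4 + 3.31*q^3 - 1.81*q^2 - 0.18*q - 3.69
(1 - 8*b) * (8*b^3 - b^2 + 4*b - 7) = -64*b^4 + 16*b^3 - 33*b^2 + 60*b - 7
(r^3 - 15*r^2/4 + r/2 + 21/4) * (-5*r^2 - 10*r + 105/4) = -5*r^5 + 35*r^4/4 + 245*r^3/4 - 2075*r^2/16 - 315*r/8 + 2205/16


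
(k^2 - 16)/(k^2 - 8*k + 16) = (k + 4)/(k - 4)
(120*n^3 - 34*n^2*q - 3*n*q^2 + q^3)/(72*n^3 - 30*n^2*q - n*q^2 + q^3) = (-5*n + q)/(-3*n + q)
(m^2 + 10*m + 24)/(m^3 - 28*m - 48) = (m + 6)/(m^2 - 4*m - 12)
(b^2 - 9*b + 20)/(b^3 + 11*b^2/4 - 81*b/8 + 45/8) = 8*(b^2 - 9*b + 20)/(8*b^3 + 22*b^2 - 81*b + 45)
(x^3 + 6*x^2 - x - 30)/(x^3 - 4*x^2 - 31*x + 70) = (x + 3)/(x - 7)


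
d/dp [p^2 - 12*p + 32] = 2*p - 12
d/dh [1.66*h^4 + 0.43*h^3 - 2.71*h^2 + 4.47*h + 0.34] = 6.64*h^3 + 1.29*h^2 - 5.42*h + 4.47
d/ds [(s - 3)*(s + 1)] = 2*s - 2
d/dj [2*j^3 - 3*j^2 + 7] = 6*j*(j - 1)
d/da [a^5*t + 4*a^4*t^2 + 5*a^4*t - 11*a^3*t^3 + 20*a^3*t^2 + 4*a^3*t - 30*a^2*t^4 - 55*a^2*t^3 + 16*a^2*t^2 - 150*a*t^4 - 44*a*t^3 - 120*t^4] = t*(5*a^4 + 16*a^3*t + 20*a^3 - 33*a^2*t^2 + 60*a^2*t + 12*a^2 - 60*a*t^3 - 110*a*t^2 + 32*a*t - 150*t^3 - 44*t^2)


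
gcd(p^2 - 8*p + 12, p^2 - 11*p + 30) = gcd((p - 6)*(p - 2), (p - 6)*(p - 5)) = p - 6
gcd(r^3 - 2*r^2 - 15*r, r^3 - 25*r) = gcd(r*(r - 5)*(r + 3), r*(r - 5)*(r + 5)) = r^2 - 5*r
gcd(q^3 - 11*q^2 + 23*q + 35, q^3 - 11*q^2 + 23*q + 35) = q^3 - 11*q^2 + 23*q + 35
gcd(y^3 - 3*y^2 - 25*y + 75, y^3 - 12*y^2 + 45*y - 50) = y - 5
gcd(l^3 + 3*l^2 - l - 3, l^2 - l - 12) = l + 3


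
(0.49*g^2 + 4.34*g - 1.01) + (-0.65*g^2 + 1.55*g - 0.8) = -0.16*g^2 + 5.89*g - 1.81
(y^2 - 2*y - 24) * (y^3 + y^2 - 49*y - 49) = y^5 - y^4 - 75*y^3 + 25*y^2 + 1274*y + 1176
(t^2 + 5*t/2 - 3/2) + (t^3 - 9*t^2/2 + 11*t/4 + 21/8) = t^3 - 7*t^2/2 + 21*t/4 + 9/8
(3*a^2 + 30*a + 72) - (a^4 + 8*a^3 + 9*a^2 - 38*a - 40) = -a^4 - 8*a^3 - 6*a^2 + 68*a + 112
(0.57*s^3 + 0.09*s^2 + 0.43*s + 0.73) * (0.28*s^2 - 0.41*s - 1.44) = 0.1596*s^5 - 0.2085*s^4 - 0.7373*s^3 - 0.1015*s^2 - 0.9185*s - 1.0512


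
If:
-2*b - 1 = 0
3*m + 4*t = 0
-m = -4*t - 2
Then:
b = -1/2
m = 1/2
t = -3/8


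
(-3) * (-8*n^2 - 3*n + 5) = 24*n^2 + 9*n - 15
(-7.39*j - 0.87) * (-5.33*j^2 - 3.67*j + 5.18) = 39.3887*j^3 + 31.7584*j^2 - 35.0873*j - 4.5066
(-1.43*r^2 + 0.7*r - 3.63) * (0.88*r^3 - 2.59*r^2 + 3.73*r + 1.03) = -1.2584*r^5 + 4.3197*r^4 - 10.3413*r^3 + 10.5398*r^2 - 12.8189*r - 3.7389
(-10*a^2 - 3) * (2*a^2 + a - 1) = -20*a^4 - 10*a^3 + 4*a^2 - 3*a + 3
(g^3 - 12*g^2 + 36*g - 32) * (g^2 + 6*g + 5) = g^5 - 6*g^4 - 31*g^3 + 124*g^2 - 12*g - 160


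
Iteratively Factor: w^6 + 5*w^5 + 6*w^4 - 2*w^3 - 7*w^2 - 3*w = (w + 1)*(w^5 + 4*w^4 + 2*w^3 - 4*w^2 - 3*w) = (w + 1)^2*(w^4 + 3*w^3 - w^2 - 3*w) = (w + 1)^3*(w^3 + 2*w^2 - 3*w) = (w + 1)^3*(w + 3)*(w^2 - w) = (w - 1)*(w + 1)^3*(w + 3)*(w)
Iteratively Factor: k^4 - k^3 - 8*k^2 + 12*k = (k)*(k^3 - k^2 - 8*k + 12) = k*(k - 2)*(k^2 + k - 6) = k*(k - 2)*(k + 3)*(k - 2)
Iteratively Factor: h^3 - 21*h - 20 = (h + 1)*(h^2 - h - 20) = (h - 5)*(h + 1)*(h + 4)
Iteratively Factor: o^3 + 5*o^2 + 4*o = (o)*(o^2 + 5*o + 4) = o*(o + 4)*(o + 1)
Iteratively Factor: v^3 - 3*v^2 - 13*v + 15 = (v - 5)*(v^2 + 2*v - 3) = (v - 5)*(v - 1)*(v + 3)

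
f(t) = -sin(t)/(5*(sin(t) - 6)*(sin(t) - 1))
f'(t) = -cos(t)/(5*(sin(t) - 6)*(sin(t) - 1)) + sin(t)*cos(t)/(5*(sin(t) - 6)*(sin(t) - 1)^2) + sin(t)*cos(t)/(5*(sin(t) - 6)^2*(sin(t) - 1)) = (sin(t)^2 - 6)*cos(t)/(5*(sin(t) - 6)^2*(sin(t) - 1)^2)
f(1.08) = -0.29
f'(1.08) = -1.35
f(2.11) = -0.24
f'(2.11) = 1.02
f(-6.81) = 0.01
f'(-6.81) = -0.01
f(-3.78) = -0.05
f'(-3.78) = 0.19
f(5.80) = 0.01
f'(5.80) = -0.01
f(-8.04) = 0.01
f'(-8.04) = 0.00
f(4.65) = 0.01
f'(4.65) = 0.00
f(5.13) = 0.01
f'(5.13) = -0.00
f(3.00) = -0.00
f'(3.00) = 0.05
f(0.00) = 0.00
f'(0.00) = -0.03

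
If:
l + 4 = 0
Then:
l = -4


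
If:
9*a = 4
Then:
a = 4/9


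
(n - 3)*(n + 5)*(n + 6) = n^3 + 8*n^2 - 3*n - 90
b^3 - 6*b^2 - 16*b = b*(b - 8)*(b + 2)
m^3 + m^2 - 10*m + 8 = (m - 2)*(m - 1)*(m + 4)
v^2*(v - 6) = v^3 - 6*v^2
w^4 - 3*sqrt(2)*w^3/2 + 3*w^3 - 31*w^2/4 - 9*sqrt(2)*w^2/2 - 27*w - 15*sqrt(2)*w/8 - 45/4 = (w + 1/2)*(w + 5/2)*(w - 3*sqrt(2))*(w + 3*sqrt(2)/2)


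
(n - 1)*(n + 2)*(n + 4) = n^3 + 5*n^2 + 2*n - 8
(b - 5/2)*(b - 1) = b^2 - 7*b/2 + 5/2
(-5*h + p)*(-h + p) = 5*h^2 - 6*h*p + p^2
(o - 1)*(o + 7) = o^2 + 6*o - 7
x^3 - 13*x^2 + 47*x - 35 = (x - 7)*(x - 5)*(x - 1)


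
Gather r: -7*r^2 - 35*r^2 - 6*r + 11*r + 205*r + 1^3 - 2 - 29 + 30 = -42*r^2 + 210*r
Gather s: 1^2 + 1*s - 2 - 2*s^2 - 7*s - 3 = -2*s^2 - 6*s - 4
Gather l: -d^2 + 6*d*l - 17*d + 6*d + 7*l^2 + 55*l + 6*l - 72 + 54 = -d^2 - 11*d + 7*l^2 + l*(6*d + 61) - 18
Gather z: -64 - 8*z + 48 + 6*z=-2*z - 16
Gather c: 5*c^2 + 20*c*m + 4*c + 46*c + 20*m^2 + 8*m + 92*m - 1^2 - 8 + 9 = 5*c^2 + c*(20*m + 50) + 20*m^2 + 100*m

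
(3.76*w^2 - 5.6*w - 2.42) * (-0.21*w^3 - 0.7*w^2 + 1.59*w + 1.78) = -0.7896*w^5 - 1.456*w^4 + 10.4066*w^3 - 0.517199999999999*w^2 - 13.8158*w - 4.3076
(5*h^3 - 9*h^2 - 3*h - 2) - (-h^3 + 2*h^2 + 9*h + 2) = 6*h^3 - 11*h^2 - 12*h - 4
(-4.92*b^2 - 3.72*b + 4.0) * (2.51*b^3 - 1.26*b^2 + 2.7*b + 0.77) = -12.3492*b^5 - 3.138*b^4 + 1.4432*b^3 - 18.8724*b^2 + 7.9356*b + 3.08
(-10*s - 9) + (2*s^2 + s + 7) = 2*s^2 - 9*s - 2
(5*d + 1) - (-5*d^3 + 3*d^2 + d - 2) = 5*d^3 - 3*d^2 + 4*d + 3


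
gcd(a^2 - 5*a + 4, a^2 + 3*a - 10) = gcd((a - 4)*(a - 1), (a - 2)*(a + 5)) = 1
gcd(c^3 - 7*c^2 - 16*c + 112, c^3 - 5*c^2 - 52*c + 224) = c - 4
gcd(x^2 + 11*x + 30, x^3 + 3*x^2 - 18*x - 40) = x + 5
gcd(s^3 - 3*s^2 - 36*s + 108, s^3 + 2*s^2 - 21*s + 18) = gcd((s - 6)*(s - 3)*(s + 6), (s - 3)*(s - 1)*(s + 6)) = s^2 + 3*s - 18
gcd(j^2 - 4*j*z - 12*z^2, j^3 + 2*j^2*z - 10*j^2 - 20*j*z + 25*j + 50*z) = j + 2*z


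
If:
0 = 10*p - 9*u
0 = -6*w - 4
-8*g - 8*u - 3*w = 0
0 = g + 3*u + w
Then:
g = 1/24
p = 3/16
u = 5/24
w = -2/3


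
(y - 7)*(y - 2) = y^2 - 9*y + 14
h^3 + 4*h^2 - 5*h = h*(h - 1)*(h + 5)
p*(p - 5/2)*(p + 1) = p^3 - 3*p^2/2 - 5*p/2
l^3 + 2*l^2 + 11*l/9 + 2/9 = (l + 1/3)*(l + 2/3)*(l + 1)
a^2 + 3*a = a*(a + 3)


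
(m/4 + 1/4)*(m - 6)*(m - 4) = m^3/4 - 9*m^2/4 + 7*m/2 + 6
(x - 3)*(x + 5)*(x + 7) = x^3 + 9*x^2 - x - 105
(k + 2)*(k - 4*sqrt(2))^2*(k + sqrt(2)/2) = k^4 - 15*sqrt(2)*k^3/2 + 2*k^3 - 15*sqrt(2)*k^2 + 24*k^2 + 16*sqrt(2)*k + 48*k + 32*sqrt(2)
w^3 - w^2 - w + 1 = (w - 1)^2*(w + 1)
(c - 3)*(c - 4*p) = c^2 - 4*c*p - 3*c + 12*p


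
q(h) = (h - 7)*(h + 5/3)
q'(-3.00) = -11.33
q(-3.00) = 13.33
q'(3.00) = 0.67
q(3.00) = -18.67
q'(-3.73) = -12.79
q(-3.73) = 22.14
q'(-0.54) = -6.41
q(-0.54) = -8.50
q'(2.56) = -0.21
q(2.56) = -18.77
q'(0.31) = -4.71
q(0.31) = -13.22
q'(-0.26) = -5.85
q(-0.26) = -10.21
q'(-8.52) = -22.37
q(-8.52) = 106.36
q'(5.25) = 5.17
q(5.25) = -12.10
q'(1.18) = -2.97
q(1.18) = -16.57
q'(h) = 2*h - 16/3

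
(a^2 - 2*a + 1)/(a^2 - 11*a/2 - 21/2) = 2*(-a^2 + 2*a - 1)/(-2*a^2 + 11*a + 21)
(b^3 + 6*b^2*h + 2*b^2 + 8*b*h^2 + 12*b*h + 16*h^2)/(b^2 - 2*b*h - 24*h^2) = (b^2 + 2*b*h + 2*b + 4*h)/(b - 6*h)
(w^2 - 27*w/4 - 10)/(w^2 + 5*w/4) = (w - 8)/w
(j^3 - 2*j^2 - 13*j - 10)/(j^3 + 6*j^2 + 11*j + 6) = (j - 5)/(j + 3)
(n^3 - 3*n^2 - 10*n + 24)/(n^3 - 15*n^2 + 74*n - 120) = (n^2 + n - 6)/(n^2 - 11*n + 30)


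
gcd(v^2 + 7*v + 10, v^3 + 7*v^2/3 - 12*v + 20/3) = v + 5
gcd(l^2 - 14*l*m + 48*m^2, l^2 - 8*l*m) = l - 8*m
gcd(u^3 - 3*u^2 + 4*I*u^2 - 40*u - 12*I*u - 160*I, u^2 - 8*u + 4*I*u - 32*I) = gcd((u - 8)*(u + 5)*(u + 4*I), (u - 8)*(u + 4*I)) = u^2 + u*(-8 + 4*I) - 32*I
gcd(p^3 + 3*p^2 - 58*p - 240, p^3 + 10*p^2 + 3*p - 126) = p + 6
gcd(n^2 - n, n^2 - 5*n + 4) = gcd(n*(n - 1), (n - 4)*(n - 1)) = n - 1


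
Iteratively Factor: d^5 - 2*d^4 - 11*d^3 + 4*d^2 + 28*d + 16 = (d - 4)*(d^4 + 2*d^3 - 3*d^2 - 8*d - 4) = (d - 4)*(d + 1)*(d^3 + d^2 - 4*d - 4) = (d - 4)*(d - 2)*(d + 1)*(d^2 + 3*d + 2) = (d - 4)*(d - 2)*(d + 1)^2*(d + 2)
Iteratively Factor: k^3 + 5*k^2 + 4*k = (k + 4)*(k^2 + k) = k*(k + 4)*(k + 1)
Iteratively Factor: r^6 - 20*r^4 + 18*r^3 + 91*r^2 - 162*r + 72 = (r - 1)*(r^5 + r^4 - 19*r^3 - r^2 + 90*r - 72) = (r - 1)*(r + 3)*(r^4 - 2*r^3 - 13*r^2 + 38*r - 24) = (r - 1)^2*(r + 3)*(r^3 - r^2 - 14*r + 24) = (r - 3)*(r - 1)^2*(r + 3)*(r^2 + 2*r - 8) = (r - 3)*(r - 1)^2*(r + 3)*(r + 4)*(r - 2)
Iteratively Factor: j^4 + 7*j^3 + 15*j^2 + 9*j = (j + 1)*(j^3 + 6*j^2 + 9*j) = (j + 1)*(j + 3)*(j^2 + 3*j) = j*(j + 1)*(j + 3)*(j + 3)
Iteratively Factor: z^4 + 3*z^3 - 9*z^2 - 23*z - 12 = (z + 4)*(z^3 - z^2 - 5*z - 3) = (z + 1)*(z + 4)*(z^2 - 2*z - 3) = (z + 1)^2*(z + 4)*(z - 3)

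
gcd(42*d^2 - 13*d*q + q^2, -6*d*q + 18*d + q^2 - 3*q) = -6*d + q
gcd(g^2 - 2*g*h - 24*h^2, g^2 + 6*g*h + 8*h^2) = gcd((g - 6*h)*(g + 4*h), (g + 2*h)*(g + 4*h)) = g + 4*h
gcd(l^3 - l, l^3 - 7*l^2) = l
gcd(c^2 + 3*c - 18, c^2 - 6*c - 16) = 1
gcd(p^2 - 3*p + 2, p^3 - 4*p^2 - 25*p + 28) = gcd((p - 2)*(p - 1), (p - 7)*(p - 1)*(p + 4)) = p - 1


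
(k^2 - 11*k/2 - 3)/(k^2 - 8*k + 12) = (k + 1/2)/(k - 2)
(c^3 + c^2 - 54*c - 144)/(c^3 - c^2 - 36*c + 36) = (c^2 - 5*c - 24)/(c^2 - 7*c + 6)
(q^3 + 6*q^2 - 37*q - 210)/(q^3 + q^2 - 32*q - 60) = (q + 7)/(q + 2)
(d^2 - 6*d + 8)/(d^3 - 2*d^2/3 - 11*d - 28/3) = 3*(d - 2)/(3*d^2 + 10*d + 7)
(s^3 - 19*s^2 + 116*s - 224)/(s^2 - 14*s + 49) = (s^2 - 12*s + 32)/(s - 7)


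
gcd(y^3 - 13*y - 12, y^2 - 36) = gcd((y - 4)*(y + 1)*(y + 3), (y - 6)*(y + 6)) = 1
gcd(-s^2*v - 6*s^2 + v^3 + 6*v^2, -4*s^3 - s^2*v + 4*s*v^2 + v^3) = s^2 - v^2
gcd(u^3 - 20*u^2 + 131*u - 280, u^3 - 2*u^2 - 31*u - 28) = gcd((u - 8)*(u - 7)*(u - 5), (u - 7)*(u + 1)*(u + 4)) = u - 7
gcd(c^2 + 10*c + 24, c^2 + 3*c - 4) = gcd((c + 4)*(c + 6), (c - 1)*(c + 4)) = c + 4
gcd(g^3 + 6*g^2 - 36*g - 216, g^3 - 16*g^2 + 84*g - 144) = g - 6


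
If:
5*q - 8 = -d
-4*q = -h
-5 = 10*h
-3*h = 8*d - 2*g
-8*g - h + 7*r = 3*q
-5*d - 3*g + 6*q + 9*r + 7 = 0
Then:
No Solution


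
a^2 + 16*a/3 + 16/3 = (a + 4/3)*(a + 4)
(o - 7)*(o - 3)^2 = o^3 - 13*o^2 + 51*o - 63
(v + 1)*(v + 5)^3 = v^4 + 16*v^3 + 90*v^2 + 200*v + 125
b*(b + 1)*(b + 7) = b^3 + 8*b^2 + 7*b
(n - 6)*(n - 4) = n^2 - 10*n + 24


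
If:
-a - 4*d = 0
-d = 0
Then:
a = 0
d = 0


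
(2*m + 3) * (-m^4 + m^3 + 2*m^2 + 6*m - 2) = -2*m^5 - m^4 + 7*m^3 + 18*m^2 + 14*m - 6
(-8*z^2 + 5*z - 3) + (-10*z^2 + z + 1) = -18*z^2 + 6*z - 2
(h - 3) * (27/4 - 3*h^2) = -3*h^3 + 9*h^2 + 27*h/4 - 81/4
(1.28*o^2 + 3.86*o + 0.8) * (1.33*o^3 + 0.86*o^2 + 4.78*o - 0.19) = 1.7024*o^5 + 6.2346*o^4 + 10.502*o^3 + 18.8956*o^2 + 3.0906*o - 0.152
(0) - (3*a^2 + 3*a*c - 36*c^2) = -3*a^2 - 3*a*c + 36*c^2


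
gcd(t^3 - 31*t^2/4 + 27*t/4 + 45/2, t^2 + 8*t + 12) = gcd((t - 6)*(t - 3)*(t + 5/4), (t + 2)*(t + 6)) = 1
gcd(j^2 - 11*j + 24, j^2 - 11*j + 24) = j^2 - 11*j + 24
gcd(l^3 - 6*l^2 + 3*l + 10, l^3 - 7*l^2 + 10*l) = l^2 - 7*l + 10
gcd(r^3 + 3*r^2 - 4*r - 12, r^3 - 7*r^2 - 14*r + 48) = r^2 + r - 6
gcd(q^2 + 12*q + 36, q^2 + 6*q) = q + 6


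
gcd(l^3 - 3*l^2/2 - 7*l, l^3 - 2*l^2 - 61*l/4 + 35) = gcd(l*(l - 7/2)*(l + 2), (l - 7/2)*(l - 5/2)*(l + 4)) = l - 7/2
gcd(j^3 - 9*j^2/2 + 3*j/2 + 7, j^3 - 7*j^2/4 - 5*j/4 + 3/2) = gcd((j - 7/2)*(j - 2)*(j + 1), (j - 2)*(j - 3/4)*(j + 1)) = j^2 - j - 2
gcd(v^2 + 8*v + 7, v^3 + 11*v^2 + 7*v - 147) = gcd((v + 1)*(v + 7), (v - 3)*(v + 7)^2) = v + 7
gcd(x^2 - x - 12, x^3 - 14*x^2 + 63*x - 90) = 1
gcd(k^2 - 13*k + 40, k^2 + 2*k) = 1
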